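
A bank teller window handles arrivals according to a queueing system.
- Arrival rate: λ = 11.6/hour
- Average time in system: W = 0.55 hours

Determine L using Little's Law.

Little's Law: L = λW
L = 11.6 × 0.55 = 6.3800 transactions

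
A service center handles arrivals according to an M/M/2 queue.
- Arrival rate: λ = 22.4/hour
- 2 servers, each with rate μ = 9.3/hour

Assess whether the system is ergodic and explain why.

Stability requires ρ = λ/(cμ) < 1
ρ = 22.4/(2 × 9.3) = 22.4/18.60 = 1.2043
Since 1.2043 ≥ 1, the system is UNSTABLE.
Need c > λ/μ = 22.4/9.3 = 2.41.
Minimum servers needed: c = 3.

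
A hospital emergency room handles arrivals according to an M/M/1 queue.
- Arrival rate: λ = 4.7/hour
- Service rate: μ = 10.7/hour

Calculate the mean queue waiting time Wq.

First, compute utilization: ρ = λ/μ = 4.7/10.7 = 0.4393
For M/M/1: Wq = λ/(μ(μ-λ))
Wq = 4.7/(10.7 × (10.7-4.7))
Wq = 4.7/(10.7 × 6.00)
Wq = 0.07321 hours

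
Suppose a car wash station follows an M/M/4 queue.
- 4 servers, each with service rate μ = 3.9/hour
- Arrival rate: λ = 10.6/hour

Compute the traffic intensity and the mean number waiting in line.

Traffic intensity: ρ = λ/(cμ) = 10.6/(4×3.9) = 0.6795
Since ρ = 0.6795 < 1, system is stable.
Offered load a = λ/μ = cρ = 10.6/3.9 = 2.7179
P₀ = [ Σₙ₌₀^3 aⁿ/n! + a^4/(4!(1-ρ)) ]⁻¹
Σ = a^0/0! + a^1/1! + a^2/2! + a^3/3! = 1.0000 + 2.7179 + 3.6936 + 3.3464 = 10.7579
a^4/(4!(1-ρ)) = 54.5714/(24 × 0.32051) = 7.0943
P₀ = 1/(10.7579 + 7.0943) = 0.05602
Lq = P₀·a^4·ρ / (4!(1-ρ)²) = 0.0560155 × 54.5714 × 0.679487 / (24 × 0.102728) = 0.8425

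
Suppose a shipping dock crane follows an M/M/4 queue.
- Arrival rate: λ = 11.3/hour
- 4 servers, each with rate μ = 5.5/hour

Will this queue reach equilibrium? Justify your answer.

Stability requires ρ = λ/(cμ) < 1
ρ = 11.3/(4 × 5.5) = 11.3/22.00 = 0.5136
Since 0.5136 < 1, the system is STABLE.
The servers are busy 51.36% of the time.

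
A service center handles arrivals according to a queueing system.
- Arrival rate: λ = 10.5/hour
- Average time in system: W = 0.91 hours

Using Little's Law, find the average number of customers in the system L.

Little's Law: L = λW
L = 10.5 × 0.91 = 9.5550 customers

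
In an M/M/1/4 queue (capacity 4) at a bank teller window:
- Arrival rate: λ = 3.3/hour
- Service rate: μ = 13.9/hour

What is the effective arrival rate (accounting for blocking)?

ρ = λ/μ = 3.3/13.9 = 0.2374
P₀ = (1-ρ)/(1-ρ^(K+1)) = (1-0.2374)/(1-0.2374^5) = 0.7626/0.9992 = 0.7632
P_K = P₀×ρ^K = 0.7632 × 0.2374^4 = 0.7632 × 0.003176 = 0.002424
λ_eff = λ(1-P_K) = 3.3 × (1 - 0.002424) = 3.3 × 0.99758 = 3.2920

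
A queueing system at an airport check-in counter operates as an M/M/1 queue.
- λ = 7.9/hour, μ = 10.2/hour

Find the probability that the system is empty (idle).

ρ = λ/μ = 7.9/10.2 = 0.7745
P(0) = 1 - ρ = 1 - 0.7745 = 0.2255
The server is idle 22.55% of the time.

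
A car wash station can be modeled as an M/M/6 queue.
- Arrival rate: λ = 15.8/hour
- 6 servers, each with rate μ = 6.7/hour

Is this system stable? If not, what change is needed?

Stability requires ρ = λ/(cμ) < 1
ρ = 15.8/(6 × 6.7) = 15.8/40.20 = 0.3930
Since 0.3930 < 1, the system is STABLE.
The servers are busy 39.30% of the time.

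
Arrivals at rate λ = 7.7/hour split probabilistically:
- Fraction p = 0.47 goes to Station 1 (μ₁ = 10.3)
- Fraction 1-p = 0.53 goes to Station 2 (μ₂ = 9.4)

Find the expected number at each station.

Effective rates: λ₁ = 7.7×0.47 = 3.619, λ₂ = 7.7×0.53 = 4.081
Station 1: ρ₁ = 3.619/10.3 = 0.35136, L₁ = ρ₁/(1-ρ₁) = 0.35136/(1-0.35136) = 0.5417
Station 2: ρ₂ = 4.081/9.4 = 0.434149, L₂ = ρ₂/(1-ρ₂) = 0.434149/(1-0.434149) = 0.7672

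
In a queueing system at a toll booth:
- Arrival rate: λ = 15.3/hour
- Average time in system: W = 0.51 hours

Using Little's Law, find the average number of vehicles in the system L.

Little's Law: L = λW
L = 15.3 × 0.51 = 7.8030 vehicles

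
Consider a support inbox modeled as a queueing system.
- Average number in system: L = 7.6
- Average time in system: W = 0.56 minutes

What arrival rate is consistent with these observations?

Little's Law: L = λW, so λ = L/W
λ = 7.6/0.56 = 13.5714 emails/minute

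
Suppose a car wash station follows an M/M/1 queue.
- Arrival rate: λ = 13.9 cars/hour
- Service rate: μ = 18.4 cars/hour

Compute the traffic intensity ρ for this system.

Server utilization: ρ = λ/μ
ρ = 13.9/18.4 = 0.7554
The server is busy 75.54% of the time.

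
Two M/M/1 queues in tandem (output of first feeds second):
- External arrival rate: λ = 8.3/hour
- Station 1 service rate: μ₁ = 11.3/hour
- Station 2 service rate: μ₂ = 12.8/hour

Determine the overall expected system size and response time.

By Jackson's theorem, each station behaves as independent M/M/1.
Station 1: ρ₁ = 8.3/11.3 = 0.7345, L₁ = ρ₁/(1-ρ₁) = λ/(μ₁-λ) = 8.3/3.00 = 2.7667
Station 2: ρ₂ = 8.3/12.8 = 0.6484, L₂ = ρ₂/(1-ρ₂) = λ/(μ₂-λ) = 8.3/4.50 = 1.8444
Total: L = L₁ + L₂ = 2.7667 + 1.8444 = 4.6111
W = L/λ = 4.6111/8.3 = 0.5556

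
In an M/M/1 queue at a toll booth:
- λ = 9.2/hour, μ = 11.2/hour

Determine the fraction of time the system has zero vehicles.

ρ = λ/μ = 9.2/11.2 = 0.8214
P(0) = 1 - ρ = 1 - 0.8214 = 0.1786
The server is idle 17.86% of the time.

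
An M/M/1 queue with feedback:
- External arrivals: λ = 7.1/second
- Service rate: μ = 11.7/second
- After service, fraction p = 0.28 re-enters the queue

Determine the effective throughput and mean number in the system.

Effective arrival rate: λ_eff = λ/(1-p) = 7.1/(1-0.28) = 7.1/0.72 = 9.8611
ρ = λ_eff/μ = 9.8611/11.7 = 0.84283
L = ρ/(1-ρ) = 0.84283/(1-0.84283) = 5.3625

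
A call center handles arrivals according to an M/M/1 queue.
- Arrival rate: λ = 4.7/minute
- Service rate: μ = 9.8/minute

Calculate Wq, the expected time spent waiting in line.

First, compute utilization: ρ = λ/μ = 4.7/9.8 = 0.4796
For M/M/1: Wq = λ/(μ(μ-λ))
Wq = 4.7/(9.8 × (9.8-4.7))
Wq = 4.7/(9.8 × 5.10)
Wq = 0.09404 minutes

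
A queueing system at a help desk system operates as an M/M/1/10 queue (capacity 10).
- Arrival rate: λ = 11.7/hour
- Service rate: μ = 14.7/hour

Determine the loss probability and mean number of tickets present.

ρ = λ/μ = 11.7/14.7 = 0.79592
P₀ = (1-ρ)/(1-ρ^(K+1)) = (1-0.79592)/(1-0.79592^11) = 0.2041/0.9188 = 0.2221
P_K = P₀×ρ^K = 0.22212 × 0.79592^10 = 0.22212 × 0.10202 = 0.02266
Blocking probability P_10 = 0.02266 (2.27%)
L = ρ[1 - (K+1)ρ^K + Kρ^(K+1)] / [(1-ρ)(1-ρ^(K+1))]
L = 0.79592 × (1 - 11×0.102022 + 10×0.0812014) / ((1 - 0.79592) × (1 - 0.0812014)) = 2.9279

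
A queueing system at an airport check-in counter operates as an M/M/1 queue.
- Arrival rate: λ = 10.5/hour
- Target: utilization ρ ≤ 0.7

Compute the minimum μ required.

ρ = λ/μ, so μ = λ/ρ
μ ≥ 10.5/0.7 = 15.0000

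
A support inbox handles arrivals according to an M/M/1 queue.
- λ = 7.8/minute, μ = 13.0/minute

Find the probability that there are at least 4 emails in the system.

ρ = λ/μ = 7.8/13.0 = 0.6000
P(N ≥ n) = ρⁿ
P(N ≥ 4) = 0.6000^4
P(N ≥ 4) = 0.1296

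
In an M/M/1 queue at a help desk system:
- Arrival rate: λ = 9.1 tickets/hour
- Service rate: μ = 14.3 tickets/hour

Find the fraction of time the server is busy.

Server utilization: ρ = λ/μ
ρ = 9.1/14.3 = 0.6364
The server is busy 63.64% of the time.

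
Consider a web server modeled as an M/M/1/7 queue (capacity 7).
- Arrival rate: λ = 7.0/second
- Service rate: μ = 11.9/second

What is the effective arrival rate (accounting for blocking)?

ρ = λ/μ = 7.0/11.9 = 0.588235
P₀ = (1-ρ)/(1-ρ^(K+1)) = (1-0.588235)/(1-0.588235^8) = 0.4118/0.9857 = 0.4178
P_K = P₀×ρ^K = 0.4178 × 0.588235^7 = 0.4178 × 0.02437 = 0.01018
λ_eff = λ(1-P_K) = 7.0 × (1 - 0.01018) = 7.0 × 0.98982 = 6.9287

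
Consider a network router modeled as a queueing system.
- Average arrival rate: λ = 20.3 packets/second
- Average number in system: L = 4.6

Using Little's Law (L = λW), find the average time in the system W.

Little's Law: L = λW, so W = L/λ
W = 4.6/20.3 = 0.2266 seconds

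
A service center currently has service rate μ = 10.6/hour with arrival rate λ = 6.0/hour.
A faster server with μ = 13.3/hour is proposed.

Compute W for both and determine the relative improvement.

System 1: ρ₁ = 6.0/10.6 = 0.5660, W₁ = 1/(10.6-6.0) = 0.217391
System 2: ρ₂ = 6.0/13.3 = 0.4511, W₂ = 1/(13.3-6.0) = 0.136986
Improvement: (W₁-W₂)/W₁ = (0.217391-0.136986)/0.217391 = 36.99%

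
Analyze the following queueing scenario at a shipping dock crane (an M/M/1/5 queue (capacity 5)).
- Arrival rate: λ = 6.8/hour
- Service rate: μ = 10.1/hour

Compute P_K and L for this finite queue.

ρ = λ/μ = 6.8/10.1 = 0.67327
P₀ = (1-ρ)/(1-ρ^(K+1)) = (1-0.67327)/(1-0.67327^6) = 0.32673/0.90686 = 0.3603
P_K = P₀×ρ^K = 0.36029 × 0.67327^5 = 0.36029 × 0.13834 = 0.04984
Blocking probability P_5 = 0.04984 (4.98%)
L = ρ[1 - (K+1)ρ^K + Kρ^(K+1)] / [(1-ρ)(1-ρ^(K+1))]
L = 0.67327 × (1 - 6×0.13834 + 5×0.093140) / ((1 - 0.67327) × (1 - 0.093140)) = 1.4444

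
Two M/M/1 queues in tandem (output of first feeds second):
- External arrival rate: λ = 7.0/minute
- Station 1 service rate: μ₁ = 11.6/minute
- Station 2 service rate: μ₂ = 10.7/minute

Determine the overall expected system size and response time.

By Jackson's theorem, each station behaves as independent M/M/1.
Station 1: ρ₁ = 7.0/11.6 = 0.6034, L₁ = ρ₁/(1-ρ₁) = λ/(μ₁-λ) = 7.0/4.60 = 1.5217
Station 2: ρ₂ = 7.0/10.7 = 0.6542, L₂ = ρ₂/(1-ρ₂) = λ/(μ₂-λ) = 7.0/3.70 = 1.8919
Total: L = L₁ + L₂ = 1.5217 + 1.8919 = 3.4136
W = L/λ = 3.4136/7.0 = 0.4877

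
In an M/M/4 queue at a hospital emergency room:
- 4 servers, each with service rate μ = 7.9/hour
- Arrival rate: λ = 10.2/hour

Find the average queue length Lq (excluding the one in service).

Traffic intensity: ρ = λ/(cμ) = 10.2/(4×7.9) = 0.3228
Since ρ = 0.3228 < 1, system is stable.
Offered load a = λ/μ = cρ = 10.2/7.9 = 1.2911
P₀ = [ Σₙ₌₀^3 aⁿ/n! + a^4/(4!(1-ρ)) ]⁻¹
Σ = a^0/0! + a^1/1! + a^2/2! + a^3/3! = 1.00000 + 1.29114 + 0.833520 + 0.358730 = 3.4834
a^4/(4!(1-ρ)) = 2.7790/(24 × 0.6772) = 0.1710
P₀ = 1/(3.4834 + 0.1710) = 0.2736
Lq = P₀·a^4·ρ / (4!(1-ρ)²) = 0.2736 × 2.7790 × 0.3228 / (24 × 0.4586) = 0.02230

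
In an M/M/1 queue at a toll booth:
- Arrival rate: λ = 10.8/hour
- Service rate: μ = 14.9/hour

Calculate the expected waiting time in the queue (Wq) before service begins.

First, compute utilization: ρ = λ/μ = 10.8/14.9 = 0.7248
For M/M/1: Wq = λ/(μ(μ-λ))
Wq = 10.8/(14.9 × (14.9-10.8))
Wq = 10.8/(14.9 × 4.10)
Wq = 0.1768 hours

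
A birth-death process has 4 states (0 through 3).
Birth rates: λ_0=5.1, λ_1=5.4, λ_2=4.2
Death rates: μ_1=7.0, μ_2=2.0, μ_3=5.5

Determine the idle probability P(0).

Ratios P(n)/P(0) = (λ₀···λₙ₋₁)/(μ₁···μₙ):
P(1)/P(0) = (5.1)/(7.0) = 0.7286
P(2)/P(0) = (5.1×5.4)/(7.0×2.0) = 1.9671
P(3)/P(0) = (5.1×5.4×4.2)/(7.0×2.0×5.5) = 1.5022

Normalization: ∑ P(n) = 1
P(0) × (1.0000 + 0.7286 + 1.9671 + 1.5022) = 1
P(0) × 5.1979 = 1
P(0) = 1/5.1979 = 0.1924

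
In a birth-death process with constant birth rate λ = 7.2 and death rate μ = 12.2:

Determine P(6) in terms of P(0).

For constant rates: P(n)/P(0) = (λ/μ)^n
P(6)/P(0) = (7.2/12.2)^6 = 0.59016^6 = 0.04225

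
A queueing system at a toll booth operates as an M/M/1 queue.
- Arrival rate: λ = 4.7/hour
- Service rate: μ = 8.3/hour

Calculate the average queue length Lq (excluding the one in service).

ρ = λ/μ = 4.7/8.3 = 0.5663
For M/M/1: Lq = λ²/(μ(μ-λ))
Lq = 22.09/(8.3 × 3.60)
Lq = 0.7393 vehicles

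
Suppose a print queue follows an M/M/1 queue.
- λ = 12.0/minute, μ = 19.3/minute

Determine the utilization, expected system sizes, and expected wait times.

Step 1: ρ = λ/μ = 12.0/19.3 = 0.6218
Step 2: L = λ/(μ-λ) = 12.0/7.30 = 1.6438
Step 3: Lq = λ²/(μ(μ-λ)) = 144.00/(19.3×7.30) = 1.0221
Step 4: W = 1/(μ-λ) = 1/7.30 = 0.136986
Step 5: Wq = λ/(μ(μ-λ)) = 12.0/(19.3×7.30) = 0.08517
Step 6: P(0) = 1-ρ = 0.3782
Verify: L = λW = 12.0×0.136986 = 1.6438 ✔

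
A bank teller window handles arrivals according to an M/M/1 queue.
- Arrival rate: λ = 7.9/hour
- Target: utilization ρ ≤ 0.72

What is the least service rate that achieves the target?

ρ = λ/μ, so μ = λ/ρ
μ ≥ 7.9/0.72 = 10.9722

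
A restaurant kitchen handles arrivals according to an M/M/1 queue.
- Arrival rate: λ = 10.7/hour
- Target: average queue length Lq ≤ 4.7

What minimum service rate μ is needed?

For M/M/1: Lq = λ²/(μ(μ-λ))
Need Lq ≤ 4.7, i.e. μ(μ-λ) ≥ λ²/4.7
μ² - 10.7μ - 114.49/4.7 ≥ 0  →  μ² - 10.7μ - 24.35957 ≥ 0
Quadratic formula (positive root): μ = [λ + √(λ² + 4×24.35957)]/2
Discriminant: 114.49 + 4×24.35957 = 211.9283, √211.9283 = 14.5578
μ ≥ (10.7 + 14.5578)/2 = 12.6289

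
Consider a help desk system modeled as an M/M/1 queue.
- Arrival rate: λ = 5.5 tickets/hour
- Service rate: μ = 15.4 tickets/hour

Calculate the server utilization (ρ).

Server utilization: ρ = λ/μ
ρ = 5.5/15.4 = 0.3571
The server is busy 35.71% of the time.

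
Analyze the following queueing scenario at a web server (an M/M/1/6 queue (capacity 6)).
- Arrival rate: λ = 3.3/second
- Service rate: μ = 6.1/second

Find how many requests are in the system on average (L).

ρ = λ/μ = 3.3/6.1 = 0.54098
P₀ = (1-ρ)/(1-ρ^(K+1)) = (1-0.54098)/(1-0.54098^7) = 0.4590/0.9864 = 0.4653
P_K = P₀×ρ^K = 0.46533 × 0.54098^6 = 0.46533 × 0.025066 = 0.01166
L = ρ[1 - (K+1)ρ^K + Kρ^(K+1)] / [(1-ρ)(1-ρ^(K+1))]
L = 0.54098 × (1 - 7×0.02507 + 6×0.01356) / ((1 - 0.54098) × (1 - 0.01356)) = 1.0823 requests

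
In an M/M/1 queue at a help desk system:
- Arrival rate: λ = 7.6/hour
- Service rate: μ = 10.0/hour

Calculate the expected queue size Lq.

ρ = λ/μ = 7.6/10.0 = 0.7600
For M/M/1: Lq = λ²/(μ(μ-λ))
Lq = 57.76/(10.0 × 2.40)
Lq = 2.4067 tickets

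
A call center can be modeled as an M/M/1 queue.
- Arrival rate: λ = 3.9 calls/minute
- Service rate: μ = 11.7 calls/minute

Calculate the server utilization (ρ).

Server utilization: ρ = λ/μ
ρ = 3.9/11.7 = 0.3333
The server is busy 33.33% of the time.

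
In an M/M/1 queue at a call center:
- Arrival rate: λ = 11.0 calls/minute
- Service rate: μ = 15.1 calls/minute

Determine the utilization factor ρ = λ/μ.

Server utilization: ρ = λ/μ
ρ = 11.0/15.1 = 0.7285
The server is busy 72.85% of the time.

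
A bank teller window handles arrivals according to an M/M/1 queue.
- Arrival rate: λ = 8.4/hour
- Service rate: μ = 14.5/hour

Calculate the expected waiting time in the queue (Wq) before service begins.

First, compute utilization: ρ = λ/μ = 8.4/14.5 = 0.5793
For M/M/1: Wq = λ/(μ(μ-λ))
Wq = 8.4/(14.5 × (14.5-8.4))
Wq = 8.4/(14.5 × 6.10)
Wq = 0.09497 hours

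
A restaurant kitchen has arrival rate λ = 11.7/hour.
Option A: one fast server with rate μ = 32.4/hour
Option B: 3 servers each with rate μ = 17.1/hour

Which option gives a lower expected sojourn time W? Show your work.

Option A: single server μ = 32.4 (M/M/1)
  ρ_A = 11.7/32.4 = 0.3611
  W_A = 1/(μ-λ) = 1/(32.4-11.7) = 1/20.70 = 0.04831

Option B: 3 servers μ = 17.1 (M/M/3)
  ρ_B = λ/(cμ) = 11.7/(3×17.1) = 0.2281
  Offered load a = λ/μ = cρ = 11.7/17.1 = 0.6842
  P₀ = [ Σₙ₌₀^2 aⁿ/n! + a^3/(3!(1-ρ)) ]⁻¹
  Σ = a^0/0! + a^1/1! + a^2/2! = 1.0000 + 0.6842 + 0.2341 = 1.9183
  a^3/(3!(1-ρ)) = 0.3203/(6 × 0.7719) = 0.06916
  P₀ = 1/(1.9183 + 0.06916) = 0.5032
  Lq = P₀·a^3·ρ / (3!(1-ρ)²) = 0.5032 × 0.3203 × 0.2281 / (6 × 0.5959) = 0.01028
  Wq_B = Lq/λ = 0.010281/11.7 = 0.0008787
  W_B = Wq_B + 1/μ = 0.0008787 + 0.05848 = 0.05936

Since W_A = 0.04831 < W_B = 0.05936, Option A (single fast server) has the shorter time in system.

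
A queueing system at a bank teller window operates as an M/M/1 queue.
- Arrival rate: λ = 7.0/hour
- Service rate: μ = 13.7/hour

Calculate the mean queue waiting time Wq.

First, compute utilization: ρ = λ/μ = 7.0/13.7 = 0.5109
For M/M/1: Wq = λ/(μ(μ-λ))
Wq = 7.0/(13.7 × (13.7-7.0))
Wq = 7.0/(13.7 × 6.70)
Wq = 0.07626 hours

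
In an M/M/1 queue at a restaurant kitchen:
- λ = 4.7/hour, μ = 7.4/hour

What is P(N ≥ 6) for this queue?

ρ = λ/μ = 4.7/7.4 = 0.635135
P(N ≥ n) = ρⁿ
P(N ≥ 6) = 0.635135^6
P(N ≥ 6) = 0.06564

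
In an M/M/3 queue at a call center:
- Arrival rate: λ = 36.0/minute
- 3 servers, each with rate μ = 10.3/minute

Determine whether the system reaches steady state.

Stability requires ρ = λ/(cμ) < 1
ρ = 36.0/(3 × 10.3) = 36.0/30.90 = 1.1650
Since 1.1650 ≥ 1, the system is UNSTABLE.
Need c > λ/μ = 36.0/10.3 = 3.50.
Minimum servers needed: c = 4.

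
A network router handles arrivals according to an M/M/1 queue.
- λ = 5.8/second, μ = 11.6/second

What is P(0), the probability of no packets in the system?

ρ = λ/μ = 5.8/11.6 = 0.5000
P(0) = 1 - ρ = 1 - 0.5000 = 0.5000
The server is idle 50.00% of the time.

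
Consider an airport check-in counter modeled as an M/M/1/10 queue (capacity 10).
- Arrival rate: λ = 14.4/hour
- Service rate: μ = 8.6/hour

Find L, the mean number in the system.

ρ = λ/μ = 14.4/8.6 = 1.6744
P₀ = (1-ρ)/(1-ρ^(K+1)) = (1-1.6744)/(1-1.6744^11) = -0.6744/-289.0356 = 0.002333
P_K = P₀×ρ^K = 0.0023333 × 1.6744^10 = 0.0023333 × 173.2177 = 0.4042
L = ρ[1 - (K+1)ρ^K + Kρ^(K+1)] / [(1-ρ)(1-ρ^(K+1))]
L = 1.6744 × (1 - 11×173.2177 + 10×290.0356) / ((1 - 1.6744) × (1 - 290.0356)) = 8.5553 passengers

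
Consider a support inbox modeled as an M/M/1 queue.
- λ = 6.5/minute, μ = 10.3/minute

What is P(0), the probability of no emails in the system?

ρ = λ/μ = 6.5/10.3 = 0.6311
P(0) = 1 - ρ = 1 - 0.6311 = 0.3689
The server is idle 36.89% of the time.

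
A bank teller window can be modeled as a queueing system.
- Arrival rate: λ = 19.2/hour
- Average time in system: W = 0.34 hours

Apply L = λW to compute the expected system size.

Little's Law: L = λW
L = 19.2 × 0.34 = 6.5280 transactions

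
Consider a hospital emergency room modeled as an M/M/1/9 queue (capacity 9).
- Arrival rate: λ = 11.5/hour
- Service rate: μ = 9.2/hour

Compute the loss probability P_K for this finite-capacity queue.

ρ = λ/μ = 11.5/9.2 = 1.2500
P₀ = (1-ρ)/(1-ρ^(K+1)) = (1-1.2500)/(1-1.2500^10) = -0.2500/-8.3132 = 0.03007
P_K = P₀×ρ^K = 0.030073 × 1.2500^9 = 0.030073 × 7.4506 = 0.2241
Blocking probability = 22.41%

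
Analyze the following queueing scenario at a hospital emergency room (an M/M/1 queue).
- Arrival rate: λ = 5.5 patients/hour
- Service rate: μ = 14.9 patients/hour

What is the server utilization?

Server utilization: ρ = λ/μ
ρ = 5.5/14.9 = 0.3691
The server is busy 36.91% of the time.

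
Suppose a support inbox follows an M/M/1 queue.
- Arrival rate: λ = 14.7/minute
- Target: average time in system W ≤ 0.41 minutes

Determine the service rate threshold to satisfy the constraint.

For M/M/1: W = 1/(μ-λ)
Need W ≤ 0.41, so 1/(μ-λ) ≤ 0.41
μ - λ ≥ 1/0.41 = 2.4390
μ ≥ 14.7 + 2.4390 = 17.1390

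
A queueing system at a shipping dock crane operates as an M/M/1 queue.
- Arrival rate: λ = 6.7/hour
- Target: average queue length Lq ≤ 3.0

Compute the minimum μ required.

For M/M/1: Lq = λ²/(μ(μ-λ))
Need Lq ≤ 3.0, i.e. μ(μ-λ) ≥ λ²/3.0
μ² - 6.7μ - 44.89/3.0 ≥ 0  →  μ² - 6.7μ - 14.96333 ≥ 0
Quadratic formula (positive root): μ = [λ + √(λ² + 4×14.96333)]/2
Discriminant: 44.89 + 4×14.96333 = 104.7433, √104.7433 = 10.2344
μ ≥ (6.7 + 10.2344)/2 = 8.4672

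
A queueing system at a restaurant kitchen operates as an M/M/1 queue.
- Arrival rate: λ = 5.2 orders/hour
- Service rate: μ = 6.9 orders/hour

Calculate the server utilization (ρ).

Server utilization: ρ = λ/μ
ρ = 5.2/6.9 = 0.7536
The server is busy 75.36% of the time.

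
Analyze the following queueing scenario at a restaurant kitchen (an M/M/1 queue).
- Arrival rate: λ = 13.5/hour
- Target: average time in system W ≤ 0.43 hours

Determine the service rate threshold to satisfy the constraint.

For M/M/1: W = 1/(μ-λ)
Need W ≤ 0.43, so 1/(μ-λ) ≤ 0.43
μ - λ ≥ 1/0.43 = 2.3256
μ ≥ 13.5 + 2.3256 = 15.8256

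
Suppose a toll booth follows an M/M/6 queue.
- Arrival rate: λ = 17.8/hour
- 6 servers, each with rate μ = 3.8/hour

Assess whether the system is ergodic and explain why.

Stability requires ρ = λ/(cμ) < 1
ρ = 17.8/(6 × 3.8) = 17.8/22.80 = 0.7807
Since 0.7807 < 1, the system is STABLE.
The servers are busy 78.07% of the time.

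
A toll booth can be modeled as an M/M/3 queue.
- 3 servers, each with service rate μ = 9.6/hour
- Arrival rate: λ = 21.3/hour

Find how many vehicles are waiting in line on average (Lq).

Traffic intensity: ρ = λ/(cμ) = 21.3/(3×9.6) = 0.7396
Since ρ = 0.7396 < 1, system is stable.
Offered load a = λ/μ = cρ = 21.3/9.6 = 2.2188
P₀ = [ Σₙ₌₀^2 aⁿ/n! + a^3/(3!(1-ρ)) ]⁻¹
Σ = a^0/0! + a^1/1! + a^2/2! = 1.0000 + 2.2188 + 2.4614 = 5.6802
a^3/(3!(1-ρ)) = 10.9226/(6 × 0.26042) = 6.9904
P₀ = 1/(5.6802 + 6.9904) = 0.07892
Lq = P₀·a^3·ρ / (3!(1-ρ)²) = 0.07892 × 10.9226 × 0.7396 / (6 × 0.06782) = 1.5668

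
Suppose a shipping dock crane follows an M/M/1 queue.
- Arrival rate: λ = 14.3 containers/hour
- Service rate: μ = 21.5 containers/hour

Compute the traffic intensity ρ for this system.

Server utilization: ρ = λ/μ
ρ = 14.3/21.5 = 0.6651
The server is busy 66.51% of the time.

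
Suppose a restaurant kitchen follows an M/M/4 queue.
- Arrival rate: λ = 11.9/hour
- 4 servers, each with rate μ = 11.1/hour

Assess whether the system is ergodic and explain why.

Stability requires ρ = λ/(cμ) < 1
ρ = 11.9/(4 × 11.1) = 11.9/44.40 = 0.2680
Since 0.2680 < 1, the system is STABLE.
The servers are busy 26.80% of the time.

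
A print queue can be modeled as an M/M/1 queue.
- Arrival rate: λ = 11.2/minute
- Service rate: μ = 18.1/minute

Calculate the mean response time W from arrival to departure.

First, compute utilization: ρ = λ/μ = 11.2/18.1 = 0.6188
For M/M/1: W = 1/(μ-λ)
W = 1/(18.1-11.2) = 1/6.90
W = 0.1449 minutes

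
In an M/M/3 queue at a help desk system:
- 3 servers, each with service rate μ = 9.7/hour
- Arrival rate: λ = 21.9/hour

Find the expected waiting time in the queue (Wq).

Traffic intensity: ρ = λ/(cμ) = 21.9/(3×9.7) = 0.7526
Since ρ = 0.7526 < 1, system is stable.
Offered load a = λ/μ = cρ = 21.9/9.7 = 2.2577
P₀ = [ Σₙ₌₀^2 aⁿ/n! + a^3/(3!(1-ρ)) ]⁻¹
Σ = a^0/0! + a^1/1! + a^2/2! = 1.0000 + 2.2577 + 2.5487 = 5.8064
a^3/(3!(1-ρ)) = 11.5085/(6 × 0.247423) = 7.7522
P₀ = 1/(5.8064 + 7.7522) = 0.07375
Lq = P₀·a^3·ρ / (3!(1-ρ)²) = 0.073754 × 11.5085 × 0.75258 / (6 × 0.061218) = 1.7391
Wq = Lq/λ = 1.7391/21.9 = 0.07941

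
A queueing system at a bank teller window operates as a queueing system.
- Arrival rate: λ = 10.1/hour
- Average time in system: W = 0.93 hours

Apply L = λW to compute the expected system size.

Little's Law: L = λW
L = 10.1 × 0.93 = 9.3930 transactions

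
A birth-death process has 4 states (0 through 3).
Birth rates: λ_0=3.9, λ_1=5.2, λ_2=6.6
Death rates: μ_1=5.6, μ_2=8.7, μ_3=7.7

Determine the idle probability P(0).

Ratios P(n)/P(0) = (λ₀···λₙ₋₁)/(μ₁···μₙ):
P(1)/P(0) = (3.9)/(5.6) = 0.6964
P(2)/P(0) = (3.9×5.2)/(5.6×8.7) = 0.4163
P(3)/P(0) = (3.9×5.2×6.6)/(5.6×8.7×7.7) = 0.3568

Normalization: ∑ P(n) = 1
P(0) × (1.0000 + 0.6964 + 0.4163 + 0.3568) = 1
P(0) × 2.4695 = 1
P(0) = 1/2.4695 = 0.4049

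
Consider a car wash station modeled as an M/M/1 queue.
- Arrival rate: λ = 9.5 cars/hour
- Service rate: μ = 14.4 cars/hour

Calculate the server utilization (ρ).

Server utilization: ρ = λ/μ
ρ = 9.5/14.4 = 0.6597
The server is busy 65.97% of the time.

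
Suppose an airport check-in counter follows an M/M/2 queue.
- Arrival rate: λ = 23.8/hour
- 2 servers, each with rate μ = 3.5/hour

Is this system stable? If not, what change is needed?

Stability requires ρ = λ/(cμ) < 1
ρ = 23.8/(2 × 3.5) = 23.8/7.00 = 3.4000
Since 3.4000 ≥ 1, the system is UNSTABLE.
Need c > λ/μ = 23.8/3.5 = 6.80.
Minimum servers needed: c = 7.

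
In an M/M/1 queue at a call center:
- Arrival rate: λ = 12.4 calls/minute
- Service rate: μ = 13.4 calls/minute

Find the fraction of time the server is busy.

Server utilization: ρ = λ/μ
ρ = 12.4/13.4 = 0.9254
The server is busy 92.54% of the time.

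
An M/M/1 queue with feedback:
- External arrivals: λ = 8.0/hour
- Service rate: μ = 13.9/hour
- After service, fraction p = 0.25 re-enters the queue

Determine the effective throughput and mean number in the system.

Effective arrival rate: λ_eff = λ/(1-p) = 8.0/(1-0.25) = 8.0/0.75 = 10.6667
ρ = λ_eff/μ = 10.6667/13.9 = 0.76739
L = ρ/(1-ρ) = 0.76739/(1-0.76739) = 3.2990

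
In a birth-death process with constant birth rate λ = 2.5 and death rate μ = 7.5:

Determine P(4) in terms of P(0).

For constant rates: P(n)/P(0) = (λ/μ)^n
P(4)/P(0) = (2.5/7.5)^4 = 0.33333^4 = 0.01235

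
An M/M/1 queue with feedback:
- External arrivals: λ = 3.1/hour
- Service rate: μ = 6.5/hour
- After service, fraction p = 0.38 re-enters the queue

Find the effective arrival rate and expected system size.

Effective arrival rate: λ_eff = λ/(1-p) = 3.1/(1-0.38) = 3.1/0.62 = 5.0000
ρ = λ_eff/μ = 5.0000/6.5 = 0.76923
L = ρ/(1-ρ) = 0.76923/(1-0.76923) = 3.3333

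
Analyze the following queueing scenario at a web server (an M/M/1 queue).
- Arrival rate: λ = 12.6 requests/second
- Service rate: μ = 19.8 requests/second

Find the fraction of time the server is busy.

Server utilization: ρ = λ/μ
ρ = 12.6/19.8 = 0.6364
The server is busy 63.64% of the time.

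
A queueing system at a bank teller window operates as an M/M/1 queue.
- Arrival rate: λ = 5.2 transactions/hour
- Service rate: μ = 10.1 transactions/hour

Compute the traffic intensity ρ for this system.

Server utilization: ρ = λ/μ
ρ = 5.2/10.1 = 0.5149
The server is busy 51.49% of the time.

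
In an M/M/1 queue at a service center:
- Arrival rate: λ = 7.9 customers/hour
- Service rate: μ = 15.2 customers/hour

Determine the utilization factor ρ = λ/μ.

Server utilization: ρ = λ/μ
ρ = 7.9/15.2 = 0.5197
The server is busy 51.97% of the time.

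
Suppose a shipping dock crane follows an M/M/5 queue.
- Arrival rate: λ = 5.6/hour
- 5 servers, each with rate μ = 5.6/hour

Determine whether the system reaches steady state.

Stability requires ρ = λ/(cμ) < 1
ρ = 5.6/(5 × 5.6) = 5.6/28.00 = 0.2000
Since 0.2000 < 1, the system is STABLE.
The servers are busy 20.00% of the time.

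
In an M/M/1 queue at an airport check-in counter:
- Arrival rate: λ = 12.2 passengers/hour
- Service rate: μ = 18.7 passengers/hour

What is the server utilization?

Server utilization: ρ = λ/μ
ρ = 12.2/18.7 = 0.6524
The server is busy 65.24% of the time.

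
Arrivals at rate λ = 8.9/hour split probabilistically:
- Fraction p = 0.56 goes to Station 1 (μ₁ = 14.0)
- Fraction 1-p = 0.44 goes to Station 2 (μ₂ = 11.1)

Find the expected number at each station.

Effective rates: λ₁ = 8.9×0.56 = 4.984, λ₂ = 8.9×0.44 = 3.916
Station 1: ρ₁ = 4.984/14.0 = 0.3560, L₁ = ρ₁/(1-ρ₁) = 0.3560/(1-0.3560) = 0.5528
Station 2: ρ₂ = 3.916/11.1 = 0.3528, L₂ = ρ₂/(1-ρ₂) = 0.3528/(1-0.3528) = 0.5451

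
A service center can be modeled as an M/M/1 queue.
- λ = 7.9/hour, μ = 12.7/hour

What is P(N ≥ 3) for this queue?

ρ = λ/μ = 7.9/12.7 = 0.62205
P(N ≥ n) = ρⁿ
P(N ≥ 3) = 0.62205^3
P(N ≥ 3) = 0.2407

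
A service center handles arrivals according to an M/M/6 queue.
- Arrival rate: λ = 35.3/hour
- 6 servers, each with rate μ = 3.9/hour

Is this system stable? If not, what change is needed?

Stability requires ρ = λ/(cμ) < 1
ρ = 35.3/(6 × 3.9) = 35.3/23.40 = 1.5085
Since 1.5085 ≥ 1, the system is UNSTABLE.
Need c > λ/μ = 35.3/3.9 = 9.05.
Minimum servers needed: c = 10.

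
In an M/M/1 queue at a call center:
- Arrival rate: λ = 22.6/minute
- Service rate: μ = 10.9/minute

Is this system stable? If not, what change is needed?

Stability requires ρ = λ/(cμ) < 1
ρ = 22.6/(1 × 10.9) = 22.6/10.90 = 2.0734
Since 2.0734 ≥ 1, the system is UNSTABLE.
Queue grows without bound. Need μ > λ = 22.6.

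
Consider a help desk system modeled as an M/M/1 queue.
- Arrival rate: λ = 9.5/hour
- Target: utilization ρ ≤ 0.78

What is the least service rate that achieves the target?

ρ = λ/μ, so μ = λ/ρ
μ ≥ 9.5/0.78 = 12.1795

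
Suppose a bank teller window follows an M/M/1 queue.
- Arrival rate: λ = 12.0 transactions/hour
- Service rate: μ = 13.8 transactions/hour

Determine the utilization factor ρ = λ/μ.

Server utilization: ρ = λ/μ
ρ = 12.0/13.8 = 0.8696
The server is busy 86.96% of the time.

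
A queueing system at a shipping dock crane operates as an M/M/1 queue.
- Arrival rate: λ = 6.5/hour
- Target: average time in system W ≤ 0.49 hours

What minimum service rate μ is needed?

For M/M/1: W = 1/(μ-λ)
Need W ≤ 0.49, so 1/(μ-λ) ≤ 0.49
μ - λ ≥ 1/0.49 = 2.0408
μ ≥ 6.5 + 2.0408 = 8.5408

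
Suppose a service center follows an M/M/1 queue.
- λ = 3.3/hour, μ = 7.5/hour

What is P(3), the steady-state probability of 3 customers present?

ρ = λ/μ = 3.3/7.5 = 0.4400
P(n) = (1-ρ)ρⁿ
P(3) = (1-0.4400) × 0.4400^3
P(3) = 0.5600 × 0.08518
P(3) = 0.04770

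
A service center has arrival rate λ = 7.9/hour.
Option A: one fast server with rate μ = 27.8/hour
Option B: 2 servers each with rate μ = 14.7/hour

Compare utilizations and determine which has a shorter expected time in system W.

Option A: single server μ = 27.8 (M/M/1)
  ρ_A = 7.9/27.8 = 0.2842
  W_A = 1/(μ-λ) = 1/(27.8-7.9) = 1/19.90 = 0.05025

Option B: 2 servers μ = 14.7 (M/M/2)
  ρ_B = λ/(cμ) = 7.9/(2×14.7) = 0.2687
  Offered load a = λ/μ = cρ = 7.9/14.7 = 0.5374
  P₀ = [ Σₙ₌₀^1 aⁿ/n! + a^2/(2!(1-ρ)) ]⁻¹
  Σ = a^0/0! + a^1/1! = 1.0000 + 0.5374 = 1.5374
  a^2/(2!(1-ρ)) = 0.2888/(2 × 0.7313) = 0.1975
  P₀ = 1/(1.5374 + 0.1975) = 0.5764
  Lq = P₀·a^2·ρ / (2!(1-ρ)²) = 0.5764 × 0.2888 × 0.2687 / (2 × 0.5348) = 0.04182
  Wq_B = Lq/λ = 0.04182/7.9 = 0.005294
  W_B = Wq_B + 1/μ = 0.005294 + 0.06803 = 0.07332

Since W_A = 0.05025 < W_B = 0.07332, Option A (single fast server) has the shorter time in system.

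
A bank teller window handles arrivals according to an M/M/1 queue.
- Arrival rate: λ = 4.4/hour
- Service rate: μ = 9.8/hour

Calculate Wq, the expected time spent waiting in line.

First, compute utilization: ρ = λ/μ = 4.4/9.8 = 0.4490
For M/M/1: Wq = λ/(μ(μ-λ))
Wq = 4.4/(9.8 × (9.8-4.4))
Wq = 4.4/(9.8 × 5.40)
Wq = 0.08314 hours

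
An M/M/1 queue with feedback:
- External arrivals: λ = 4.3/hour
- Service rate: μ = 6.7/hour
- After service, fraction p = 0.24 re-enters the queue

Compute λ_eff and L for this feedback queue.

Effective arrival rate: λ_eff = λ/(1-p) = 4.3/(1-0.24) = 4.3/0.76 = 5.657895
ρ = λ_eff/μ = 5.657895/6.7 = 0.844462
L = ρ/(1-ρ) = 0.844462/(1-0.844462) = 5.4293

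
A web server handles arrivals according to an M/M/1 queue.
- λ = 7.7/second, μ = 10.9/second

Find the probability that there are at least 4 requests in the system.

ρ = λ/μ = 7.7/10.9 = 0.7064
P(N ≥ n) = ρⁿ
P(N ≥ 4) = 0.7064^4
P(N ≥ 4) = 0.2490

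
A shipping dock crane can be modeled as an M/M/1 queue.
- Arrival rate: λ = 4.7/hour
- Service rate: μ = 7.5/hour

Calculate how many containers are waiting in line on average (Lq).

ρ = λ/μ = 4.7/7.5 = 0.6267
For M/M/1: Lq = λ²/(μ(μ-λ))
Lq = 22.09/(7.5 × 2.80)
Lq = 1.0519 containers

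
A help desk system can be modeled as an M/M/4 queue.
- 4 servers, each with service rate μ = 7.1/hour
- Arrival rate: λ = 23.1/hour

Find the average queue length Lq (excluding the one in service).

Traffic intensity: ρ = λ/(cμ) = 23.1/(4×7.1) = 0.8134
Since ρ = 0.8134 < 1, system is stable.
Offered load a = λ/μ = cρ = 23.1/7.1 = 3.2535
P₀ = [ Σₙ₌₀^3 aⁿ/n! + a^4/(4!(1-ρ)) ]⁻¹
Σ = a^0/0! + a^1/1! + a^2/2! + a^3/3! = 1.0000 + 3.2535 + 5.2927 + 5.7400 = 15.2862
a^4/(4!(1-ρ)) = 112.0507/(24 × 0.18662) = 25.0176
P₀ = 1/(15.2862 + 25.0176) = 0.02481
Lq = P₀·a^4·ρ / (4!(1-ρ)²) = 0.0248116 × 112.0507 × 0.813380 / (24 × 0.0348269) = 2.7054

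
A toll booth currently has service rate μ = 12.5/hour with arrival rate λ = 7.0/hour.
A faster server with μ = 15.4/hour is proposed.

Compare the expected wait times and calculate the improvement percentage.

System 1: ρ₁ = 7.0/12.5 = 0.5600, W₁ = 1/(12.5-7.0) = 0.18182
System 2: ρ₂ = 7.0/15.4 = 0.4545, W₂ = 1/(15.4-7.0) = 0.11905
Improvement: (W₁-W₂)/W₁ = (0.18182-0.11905)/0.18182 = 34.52%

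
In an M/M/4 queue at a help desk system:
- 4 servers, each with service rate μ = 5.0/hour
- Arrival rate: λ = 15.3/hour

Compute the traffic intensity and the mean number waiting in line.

Traffic intensity: ρ = λ/(cμ) = 15.3/(4×5.0) = 0.7650
Since ρ = 0.7650 < 1, system is stable.
Offered load a = λ/μ = cρ = 15.3/5.0 = 3.0600
P₀ = [ Σₙ₌₀^3 aⁿ/n! + a^4/(4!(1-ρ)) ]⁻¹
Σ = a^0/0! + a^1/1! + a^2/2! + a^3/3! = 1.0000 + 3.0600 + 4.6818 + 4.7754 = 13.5172
a^4/(4!(1-ρ)) = 87.6770/(24 × 0.2350) = 15.5456
P₀ = 1/(13.5172 + 15.5456) = 0.03441
Lq = P₀·a^4·ρ / (4!(1-ρ)²) = 0.0344082 × 87.6770 × 0.765000 / (24 × 0.0552250) = 1.7413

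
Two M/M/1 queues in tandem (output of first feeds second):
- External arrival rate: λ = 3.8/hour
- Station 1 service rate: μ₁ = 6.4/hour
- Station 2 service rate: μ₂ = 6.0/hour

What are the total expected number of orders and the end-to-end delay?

By Jackson's theorem, each station behaves as independent M/M/1.
Station 1: ρ₁ = 3.8/6.4 = 0.5937, L₁ = ρ₁/(1-ρ₁) = λ/(μ₁-λ) = 3.8/2.60 = 1.4615
Station 2: ρ₂ = 3.8/6.0 = 0.6333, L₂ = ρ₂/(1-ρ₂) = λ/(μ₂-λ) = 3.8/2.20 = 1.7273
Total: L = L₁ + L₂ = 1.4615 + 1.7273 = 3.1888
W = L/λ = 3.1888/3.8 = 0.8392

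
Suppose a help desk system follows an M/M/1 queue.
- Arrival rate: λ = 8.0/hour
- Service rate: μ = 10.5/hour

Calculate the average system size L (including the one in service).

ρ = λ/μ = 8.0/10.5 = 0.7619
For M/M/1: L = λ/(μ-λ)
L = 8.0/(10.5-8.0) = 8.0/2.50
L = 3.2000 tickets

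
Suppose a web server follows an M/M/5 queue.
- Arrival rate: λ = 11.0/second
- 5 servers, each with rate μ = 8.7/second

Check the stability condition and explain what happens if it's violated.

Stability requires ρ = λ/(cμ) < 1
ρ = 11.0/(5 × 8.7) = 11.0/43.50 = 0.2529
Since 0.2529 < 1, the system is STABLE.
The servers are busy 25.29% of the time.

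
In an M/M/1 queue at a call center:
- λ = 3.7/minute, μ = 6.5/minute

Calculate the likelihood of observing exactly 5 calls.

ρ = λ/μ = 3.7/6.5 = 0.5692
P(n) = (1-ρ)ρⁿ
P(5) = (1-0.5692) × 0.5692^5
P(5) = 0.4308 × 0.05975
P(5) = 0.02574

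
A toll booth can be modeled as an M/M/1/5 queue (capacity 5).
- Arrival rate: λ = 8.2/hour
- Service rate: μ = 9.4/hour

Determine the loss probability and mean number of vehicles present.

ρ = λ/μ = 8.2/9.4 = 0.87234
P₀ = (1-ρ)/(1-ρ^(K+1)) = (1-0.87234)/(1-0.87234^6) = 0.12766/0.55933 = 0.2282
P_K = P₀×ρ^K = 0.2282 × 0.87234^5 = 0.2282 × 0.5052 = 0.1153
Blocking probability P_5 = 0.1153 (11.53%)
L = ρ[1 - (K+1)ρ^K + Kρ^(K+1)] / [(1-ρ)(1-ρ^(K+1))]
L = 0.87234 × (1 - 6×0.5051600 + 5×0.4406713) / ((1 - 0.87234) × (1 - 0.4406713)) = 2.1062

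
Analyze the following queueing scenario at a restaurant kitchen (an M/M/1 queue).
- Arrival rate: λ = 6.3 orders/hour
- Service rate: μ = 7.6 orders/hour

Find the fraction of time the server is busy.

Server utilization: ρ = λ/μ
ρ = 6.3/7.6 = 0.8289
The server is busy 82.89% of the time.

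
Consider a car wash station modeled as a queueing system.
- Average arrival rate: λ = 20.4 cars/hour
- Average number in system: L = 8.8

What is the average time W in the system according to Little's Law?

Little's Law: L = λW, so W = L/λ
W = 8.8/20.4 = 0.4314 hours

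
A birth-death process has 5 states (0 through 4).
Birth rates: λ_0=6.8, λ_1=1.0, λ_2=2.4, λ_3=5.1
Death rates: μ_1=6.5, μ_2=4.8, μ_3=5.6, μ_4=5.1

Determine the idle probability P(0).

Ratios P(n)/P(0) = (λ₀···λₙ₋₁)/(μ₁···μₙ):
P(1)/P(0) = (6.8)/(6.5) = 1.0462
P(2)/P(0) = (6.8×1.0)/(6.5×4.8) = 0.2179
P(3)/P(0) = (6.8×1.0×2.4)/(6.5×4.8×5.6) = 0.09341
P(4)/P(0) = (6.8×1.0×2.4×5.1)/(6.5×4.8×5.6×5.1) = 0.09341

Normalization: ∑ P(n) = 1
P(0) × (1.0000 + 1.0462 + 0.2179 + 0.09341 + 0.09341) = 1
P(0) × 2.4509 = 1
P(0) = 1/2.4509 = 0.4080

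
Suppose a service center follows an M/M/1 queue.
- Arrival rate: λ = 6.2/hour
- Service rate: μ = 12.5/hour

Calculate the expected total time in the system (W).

First, compute utilization: ρ = λ/μ = 6.2/12.5 = 0.4960
For M/M/1: W = 1/(μ-λ)
W = 1/(12.5-6.2) = 1/6.30
W = 0.1587 hours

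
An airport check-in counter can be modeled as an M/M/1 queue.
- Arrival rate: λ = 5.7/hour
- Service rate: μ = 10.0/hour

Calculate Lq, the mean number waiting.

ρ = λ/μ = 5.7/10.0 = 0.5700
For M/M/1: Lq = λ²/(μ(μ-λ))
Lq = 32.49/(10.0 × 4.30)
Lq = 0.7556 passengers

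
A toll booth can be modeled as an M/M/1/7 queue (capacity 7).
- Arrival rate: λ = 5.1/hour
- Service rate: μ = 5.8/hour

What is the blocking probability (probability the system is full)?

ρ = λ/μ = 5.1/5.8 = 0.87931
P₀ = (1-ρ)/(1-ρ^(K+1)) = (1-0.87931)/(1-0.87931^8) = 0.1207/0.6426 = 0.1878
P_K = P₀×ρ^K = 0.18781 × 0.87931^7 = 0.18781 × 0.40644 = 0.07633
Blocking probability = 7.63%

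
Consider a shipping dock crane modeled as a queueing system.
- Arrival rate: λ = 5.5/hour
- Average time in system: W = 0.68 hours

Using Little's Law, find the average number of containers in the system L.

Little's Law: L = λW
L = 5.5 × 0.68 = 3.7400 containers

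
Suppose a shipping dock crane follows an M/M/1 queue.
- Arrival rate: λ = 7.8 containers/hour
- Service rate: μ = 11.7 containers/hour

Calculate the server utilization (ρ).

Server utilization: ρ = λ/μ
ρ = 7.8/11.7 = 0.6667
The server is busy 66.67% of the time.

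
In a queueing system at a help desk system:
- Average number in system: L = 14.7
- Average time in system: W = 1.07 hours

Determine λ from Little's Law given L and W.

Little's Law: L = λW, so λ = L/W
λ = 14.7/1.07 = 13.7383 tickets/hour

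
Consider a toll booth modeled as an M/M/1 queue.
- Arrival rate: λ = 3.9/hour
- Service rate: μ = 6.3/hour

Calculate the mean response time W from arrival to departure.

First, compute utilization: ρ = λ/μ = 3.9/6.3 = 0.6190
For M/M/1: W = 1/(μ-λ)
W = 1/(6.3-3.9) = 1/2.40
W = 0.4167 hours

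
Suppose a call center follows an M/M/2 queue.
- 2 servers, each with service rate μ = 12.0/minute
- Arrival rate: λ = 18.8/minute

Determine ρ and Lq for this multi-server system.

Traffic intensity: ρ = λ/(cμ) = 18.8/(2×12.0) = 0.7833
Since ρ = 0.7833 < 1, system is stable.
Offered load a = λ/μ = cρ = 18.8/12.0 = 1.5667
P₀ = [ Σₙ₌₀^1 aⁿ/n! + a^2/(2!(1-ρ)) ]⁻¹
Σ = a^0/0! + a^1/1! = 1.0000 + 1.5667 = 2.5667
a^2/(2!(1-ρ)) = 2.45444/(2 × 0.216667) = 5.6641
P₀ = 1/(2.5667 + 5.6641) = 0.1215
Lq = P₀·a^2·ρ / (2!(1-ρ)²) = 0.12150 × 2.4544 × 0.78333 / (2 × 0.046944) = 2.4880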